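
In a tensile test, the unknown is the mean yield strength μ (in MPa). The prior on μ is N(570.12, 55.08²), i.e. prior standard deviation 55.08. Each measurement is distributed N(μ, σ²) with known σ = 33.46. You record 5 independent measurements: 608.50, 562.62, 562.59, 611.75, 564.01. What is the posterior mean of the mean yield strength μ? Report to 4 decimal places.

For Normal data with known variance σ², a Normal(μ₀, σ₀²) prior on μ is conjugate. Posterior precision = 1/σ₀² + n/σ²; posterior mean is the precision-weighted average of μ₀ and x̄.
Σxᵢ = 608.50 + 562.62 + 562.59 + 611.75 + 564.01 = 2909.47, so n·x̄ = 2909.47.
σ₀² = 55.08² = 3033.8064, σ² = 33.46² = 1119.5716; σ² + n·σ₀² = 1119.5716 + 5·3033.8064 = 16288.6036.
Posterior mean = (μ₀/σ₀² + n·x̄/σ²)/(1/σ₀² + n/σ²) = (σ²·μ₀ + σ₀²·n·x̄)/(σ² + n·σ₀²) = (1119.5716·570.12 + 3033.8064·2909.47)/16288.6036 = 9465058.8672/16288.6036 = 581.0847.

581.0847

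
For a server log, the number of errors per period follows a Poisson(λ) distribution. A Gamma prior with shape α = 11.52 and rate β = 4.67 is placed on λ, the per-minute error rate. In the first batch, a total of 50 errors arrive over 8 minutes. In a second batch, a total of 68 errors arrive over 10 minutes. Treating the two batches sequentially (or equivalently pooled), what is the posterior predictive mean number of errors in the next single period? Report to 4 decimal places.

With a Gamma(shape α, rate β) prior, the Poisson likelihood is conjugate: the posterior is Gamma(α + ΣXᵢ, β + n).
After batch 1: Gamma(α+S, β+n) = Gamma(11.52+50, 4.67+8) = Gamma(61.52, 12.67).
After batch 2: Gamma(α+S, β+n) = Gamma(61.52+68, 12.67+10) = Gamma(129.52, 22.67).
The predictive distribution for one future period is NegBinom with mean α/β = 5.7133.

5.7133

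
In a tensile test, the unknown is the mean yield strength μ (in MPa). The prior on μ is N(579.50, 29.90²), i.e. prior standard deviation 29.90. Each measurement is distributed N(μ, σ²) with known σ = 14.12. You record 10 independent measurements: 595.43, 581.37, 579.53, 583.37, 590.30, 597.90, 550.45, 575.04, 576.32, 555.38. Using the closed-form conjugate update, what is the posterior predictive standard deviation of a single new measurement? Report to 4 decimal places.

For Normal data with known variance σ², a Normal(μ₀, σ₀²) prior on μ is conjugate. Posterior precision = 1/σ₀² + n/σ²; posterior mean is the precision-weighted average of μ₀ and x̄.
σ₀² = 29.90² = 894.01, σ² = 14.12² = 199.3744; σ² + n·σ₀² = 199.3744 + 10·894.01 = 9139.4744.
Posterior precision = 1/σ₀² + n/σ² = 1/894.01 + 10/199.3744 = (σ² + n·σ₀²)/(σ₀²σ²) = 9139.4744/(894.01·199.3744); posterior variance σₙ² = σ₀²σ²/(σ² + n·σ₀²) = 894.01·199.3744/9139.4744 = 19.502512.
Predictive variance for one new observation = σₙ² + σ² = 894.01·199.3744/9139.4744 + 199.3744 = σ²·(σ₀² + 9139.4744)/9139.4744 = 199.3744·10033.4844/9139.4744 = 218.876912; SD = √(199.3744·10033.4844/9139.4744) = 14.7945.

14.7945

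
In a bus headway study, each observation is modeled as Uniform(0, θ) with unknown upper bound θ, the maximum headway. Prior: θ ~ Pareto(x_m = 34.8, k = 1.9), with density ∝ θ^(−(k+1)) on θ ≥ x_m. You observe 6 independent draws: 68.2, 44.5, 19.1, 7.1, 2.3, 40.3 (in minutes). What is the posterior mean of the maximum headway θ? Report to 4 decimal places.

A Pareto(scale x_m, shape k) prior on the upper bound θ of Uniform(0, θ) is conjugate: posterior is Pareto(max(x_m, max xᵢ), k + n).
Sample maximum = 68.2; prior scale x_m = 34.8 → posterior scale = max = 68.2.
Posterior shape = 1.9 + 6 = 7.9.
E[θ|data] = k·x_m/(k−1) = 7.9·68.2/6.9 = 78.0841.

78.0841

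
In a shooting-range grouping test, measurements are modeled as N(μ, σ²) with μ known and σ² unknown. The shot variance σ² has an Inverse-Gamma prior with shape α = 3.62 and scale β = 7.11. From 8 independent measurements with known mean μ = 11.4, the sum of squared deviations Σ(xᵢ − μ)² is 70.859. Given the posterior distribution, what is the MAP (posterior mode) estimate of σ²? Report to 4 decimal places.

With known mean μ and an Inverse-Gamma(α, β) prior on σ², the Normal likelihood is conjugate: posterior is Inv-Gamma(α + n/2, β + Σ(xᵢ−μ)²/2).
Posterior: Inv-Gamma(3.62 + 8/2, 7.11 + 70.859/2) = Inv-Gamma(7.62, 42.5395).
Mode = β/(α+1) = 42.5395/8.62 = 4.9350.

4.9350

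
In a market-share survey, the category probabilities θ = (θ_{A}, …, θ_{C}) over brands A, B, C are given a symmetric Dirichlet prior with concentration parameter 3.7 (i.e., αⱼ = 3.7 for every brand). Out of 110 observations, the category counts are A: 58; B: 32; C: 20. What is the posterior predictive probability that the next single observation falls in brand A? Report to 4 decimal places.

0.5095

The Dirichlet prior is conjugate to the Multinomial likelihood: each posterior αⱼ = prior αⱼ + observed count nⱼ.
Posterior concentration: (61.7, 35.7, 23.7), total = 121.1.
P(next = A | data) = α_{A}/Σα = 0.5095.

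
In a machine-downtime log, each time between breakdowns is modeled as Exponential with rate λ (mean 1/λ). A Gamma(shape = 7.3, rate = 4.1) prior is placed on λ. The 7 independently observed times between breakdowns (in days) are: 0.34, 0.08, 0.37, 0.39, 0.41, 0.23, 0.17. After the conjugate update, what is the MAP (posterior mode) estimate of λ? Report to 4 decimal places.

2.1839

With a Gamma(shape α, rate β) prior on the exponential rate λ, the posterior after n observations with total T = Σxᵢ is Gamma(α+n, β+T).
Sum of observations T = 1.99 days; n = 7.
Posterior: Gamma(7.3+7, 4.1+1.99) = Gamma(14.3, 6.09).
Mode = (α−1)/β = 2.1839.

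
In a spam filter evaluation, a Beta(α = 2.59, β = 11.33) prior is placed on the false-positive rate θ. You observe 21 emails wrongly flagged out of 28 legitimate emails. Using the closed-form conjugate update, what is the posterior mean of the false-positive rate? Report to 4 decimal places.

0.5627

The Beta prior is conjugate to a Binomial/Bernoulli likelihood; the update adds successes to α and failures to β.
Posterior: Beta(α+k, β+n−k) = Beta(2.59+21, 11.33+7) = Beta(23.59, 18.33).
Posterior mean = α/(α+β) = 23.59/41.92 = 0.5627.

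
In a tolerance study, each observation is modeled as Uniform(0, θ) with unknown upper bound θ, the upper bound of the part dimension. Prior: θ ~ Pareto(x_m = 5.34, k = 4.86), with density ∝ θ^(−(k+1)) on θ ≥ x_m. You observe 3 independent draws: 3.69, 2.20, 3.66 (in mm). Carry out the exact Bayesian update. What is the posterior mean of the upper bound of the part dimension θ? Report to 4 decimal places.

6.1184

A Pareto(scale x_m, shape k) prior on the upper bound θ of Uniform(0, θ) is conjugate: posterior is Pareto(max(x_m, max xᵢ), k + n).
Sample maximum = 3.69; prior scale x_m = 5.34 → posterior scale = max = 5.34.
Posterior shape = 4.86 + 3 = 7.86.
E[θ|data] = k·x_m/(k−1) = 7.86·5.34/6.86 = 6.1184.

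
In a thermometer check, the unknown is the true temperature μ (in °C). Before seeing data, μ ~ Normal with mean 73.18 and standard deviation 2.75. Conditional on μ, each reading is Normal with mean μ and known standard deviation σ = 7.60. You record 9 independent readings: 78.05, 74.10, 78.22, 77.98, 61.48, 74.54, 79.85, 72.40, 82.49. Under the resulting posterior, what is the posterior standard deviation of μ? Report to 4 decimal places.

For Normal data with known variance σ², a Normal(μ₀, σ₀²) prior on μ is conjugate. Posterior precision = 1/σ₀² + n/σ²; posterior mean is the precision-weighted average of μ₀ and x̄.
σ₀² = 2.75² = 7.5625, σ² = 7.60² = 57.76; σ² + n·σ₀² = 57.76 + 9·7.5625 = 125.8225.
Posterior precision = 1/σ₀² + n/σ² = 1/7.5625 + 9/57.76 = (σ² + n·σ₀²)/(σ₀²σ²) = 125.8225/(7.5625·57.76); posterior variance σₙ² = σ₀²σ²/(σ² + n·σ₀²) = 7.5625·57.76/125.8225 = 3.471637.
Posterior SD = √σₙ² = √(7.5625·57.76/125.8225) = 1.8632.

1.8632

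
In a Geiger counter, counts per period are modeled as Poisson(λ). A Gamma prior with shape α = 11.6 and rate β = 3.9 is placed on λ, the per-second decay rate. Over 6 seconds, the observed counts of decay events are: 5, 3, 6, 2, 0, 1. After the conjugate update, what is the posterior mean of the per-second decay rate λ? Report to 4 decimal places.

2.8889

With a Gamma(shape α, rate β) prior, the Poisson likelihood is conjugate: the posterior is Gamma(α + ΣXᵢ, β + n).
Sum of counts S = 17 over n = 6 seconds.
Posterior: Gamma(α+S, β+n) = Gamma(11.6+17, 3.9+6) = Gamma(28.6, 9.9).
Posterior mean = α/β = 28.6/9.9 = 2.8889.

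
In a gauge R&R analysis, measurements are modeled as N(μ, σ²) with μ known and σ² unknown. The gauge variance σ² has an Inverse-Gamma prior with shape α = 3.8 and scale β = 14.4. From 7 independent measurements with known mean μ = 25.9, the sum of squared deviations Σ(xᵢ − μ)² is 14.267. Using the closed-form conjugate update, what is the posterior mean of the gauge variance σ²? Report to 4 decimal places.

With known mean μ and an Inverse-Gamma(α, β) prior on σ², the Normal likelihood is conjugate: posterior is Inv-Gamma(α + n/2, β + Σ(xᵢ−μ)²/2).
Posterior: Inv-Gamma(3.8 + 7/2, 14.4 + 14.267/2) = Inv-Gamma(7.30, 21.5335).
E[σ²|data] = β/(α−1) = 21.5335/6.30 = 3.4180.

3.4180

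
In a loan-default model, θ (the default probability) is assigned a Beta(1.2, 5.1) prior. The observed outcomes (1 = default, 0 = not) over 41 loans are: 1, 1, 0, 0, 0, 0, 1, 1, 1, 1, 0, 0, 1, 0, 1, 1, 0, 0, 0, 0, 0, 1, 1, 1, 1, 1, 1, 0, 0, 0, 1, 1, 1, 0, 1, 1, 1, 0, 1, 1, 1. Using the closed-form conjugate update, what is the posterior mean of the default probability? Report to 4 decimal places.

The Beta prior is conjugate to a Binomial/Bernoulli likelihood; the update adds successes to α and failures to β.
Posterior: Beta(α+k, β+n−k) = Beta(1.2+24, 5.1+17) = Beta(25.2, 22.1).
Posterior mean = α/(α+β) = 25.2/47.3 = 0.5328.

0.5328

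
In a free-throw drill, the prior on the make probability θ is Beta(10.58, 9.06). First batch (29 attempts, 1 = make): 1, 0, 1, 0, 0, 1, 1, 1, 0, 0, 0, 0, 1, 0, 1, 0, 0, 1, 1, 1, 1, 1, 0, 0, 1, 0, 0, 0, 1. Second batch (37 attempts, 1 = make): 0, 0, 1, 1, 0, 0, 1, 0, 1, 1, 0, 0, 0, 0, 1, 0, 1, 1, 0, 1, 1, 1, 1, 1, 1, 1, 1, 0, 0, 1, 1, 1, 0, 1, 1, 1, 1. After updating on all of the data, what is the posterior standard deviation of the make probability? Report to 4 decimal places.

0.0534

The Beta prior is conjugate to a Binomial/Bernoulli likelihood; the update adds successes to α and failures to β.
After batch 1: Beta(10.58+14, 9.06+15) = Beta(24.58, 24.06).
After batch 2: Beta(24.58+23, 24.06+14) = Beta(47.58, 38.06).
Var = αβ/((α+β)²(α+β+1)) = 47.58·38.06/(85.64²·86.64) = 0.00284985; SD = √0.00284985 = 0.0534.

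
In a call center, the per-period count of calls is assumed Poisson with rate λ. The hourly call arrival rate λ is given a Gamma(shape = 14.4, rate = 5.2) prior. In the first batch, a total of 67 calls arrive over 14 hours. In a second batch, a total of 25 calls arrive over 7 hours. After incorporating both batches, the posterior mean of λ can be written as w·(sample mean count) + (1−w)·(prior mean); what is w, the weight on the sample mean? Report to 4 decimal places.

0.8015

With a Gamma(shape α, rate β) prior, the Poisson likelihood is conjugate: the posterior is Gamma(α + ΣXᵢ, β + n).
Total number of hours: n = 14 + 7 = 21.
Posterior mean = (α₀+S)/(β₀+n) = [n/(β₀+n)]·(S/n) + [β₀/(β₀+n)]·(α₀/β₀), so only n and β₀ enter the weight.
Weight on data w = n/(β₀+n) = 21/(5.2+21) = 21/26.2 = 0.8015.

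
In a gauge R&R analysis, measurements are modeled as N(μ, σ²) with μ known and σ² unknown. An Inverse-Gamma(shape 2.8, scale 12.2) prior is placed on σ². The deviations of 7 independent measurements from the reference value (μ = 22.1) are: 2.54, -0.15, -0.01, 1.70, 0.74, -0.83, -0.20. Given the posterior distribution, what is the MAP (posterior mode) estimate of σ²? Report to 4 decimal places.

2.4000

With known mean μ and an Inverse-Gamma(α, β) prior on σ², the Normal likelihood is conjugate: posterior is Inv-Gamma(α + n/2, β + Σ(xᵢ−μ)²/2).
Σ(xᵢ−μ)² = (2.54)² + (-0.15)² + (-0.01)² + (1.70)² + (0.74)² + (-0.83)² + (-0.20)² = 10.6407.
Posterior: Inv-Gamma(2.8 + 7/2, 12.2 + 10.6407/2) = Inv-Gamma(6.30, 17.52035).
Mode = β/(α+1) = 17.52035/7.30 = 2.4000.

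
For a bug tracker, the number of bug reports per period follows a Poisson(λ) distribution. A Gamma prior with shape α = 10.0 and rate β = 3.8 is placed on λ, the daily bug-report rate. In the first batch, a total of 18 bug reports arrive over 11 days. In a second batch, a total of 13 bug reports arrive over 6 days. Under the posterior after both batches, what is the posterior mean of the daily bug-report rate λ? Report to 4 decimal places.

With a Gamma(shape α, rate β) prior, the Poisson likelihood is conjugate: the posterior is Gamma(α + ΣXᵢ, β + n).
After batch 1: Gamma(α+S, β+n) = Gamma(10.0+18, 3.8+11) = Gamma(28.0, 14.8).
After batch 2: Gamma(α+S, β+n) = Gamma(28.0+13, 14.8+6) = Gamma(41.0, 20.8).
Posterior mean = α/β = 41.0/20.8 = 1.9712.

1.9712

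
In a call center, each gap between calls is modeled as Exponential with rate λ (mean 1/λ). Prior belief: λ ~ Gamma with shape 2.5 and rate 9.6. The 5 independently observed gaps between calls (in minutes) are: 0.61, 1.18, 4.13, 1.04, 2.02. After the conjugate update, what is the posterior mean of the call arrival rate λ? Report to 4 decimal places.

With a Gamma(shape α, rate β) prior on the exponential rate λ, the posterior after n observations with total T = Σxᵢ is Gamma(α+n, β+T).
Sum of observations T = 8.98 minutes; n = 5.
Posterior: Gamma(2.5+5, 9.6+8.98) = Gamma(7.5, 18.58).
Posterior mean of λ = α/β = 7.5/18.58 = 0.4037.

0.4037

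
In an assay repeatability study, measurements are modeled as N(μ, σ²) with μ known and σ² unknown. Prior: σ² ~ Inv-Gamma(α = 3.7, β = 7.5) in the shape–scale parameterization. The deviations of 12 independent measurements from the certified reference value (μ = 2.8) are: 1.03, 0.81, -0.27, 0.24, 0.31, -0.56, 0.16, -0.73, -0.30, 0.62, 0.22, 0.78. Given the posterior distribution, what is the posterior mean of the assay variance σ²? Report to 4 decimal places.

1.0889

With known mean μ and an Inverse-Gamma(α, β) prior on σ², the Normal likelihood is conjugate: posterior is Inv-Gamma(α + n/2, β + Σ(xᵢ−μ)²/2).
Σ(xᵢ−μ)² = (1.03)² + (0.81)² + (-0.27)² + (0.24)² + (0.31)² + (-0.56)² + (0.16)² + (-0.73)² + (-0.30)² + (0.62)² + (0.22)² + (0.78)² = 3.9469.
Posterior: Inv-Gamma(3.7 + 12/2, 7.5 + 3.9469/2) = Inv-Gamma(9.70, 9.47345).
E[σ²|data] = β/(α−1) = 9.47345/8.70 = 1.0889.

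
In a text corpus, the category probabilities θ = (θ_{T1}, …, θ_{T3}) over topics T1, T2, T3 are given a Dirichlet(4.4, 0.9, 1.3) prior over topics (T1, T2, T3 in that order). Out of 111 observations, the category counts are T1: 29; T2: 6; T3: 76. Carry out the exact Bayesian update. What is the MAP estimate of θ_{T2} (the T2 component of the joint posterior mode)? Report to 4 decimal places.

0.0515

The Dirichlet prior is conjugate to the Multinomial likelihood: each posterior αⱼ = prior αⱼ + observed count nⱼ.
Posterior concentration: (33.4, 6.9, 77.3), total = 117.6.
Joint mode component: (α_{T2}−1)/(Σα−K) = 5.9/114.6 = 0.0515.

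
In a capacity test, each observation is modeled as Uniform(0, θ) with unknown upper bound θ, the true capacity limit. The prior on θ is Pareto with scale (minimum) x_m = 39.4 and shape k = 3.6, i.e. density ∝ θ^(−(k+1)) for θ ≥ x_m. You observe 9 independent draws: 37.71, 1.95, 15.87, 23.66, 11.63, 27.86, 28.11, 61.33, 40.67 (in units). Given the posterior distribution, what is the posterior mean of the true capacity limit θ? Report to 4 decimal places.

A Pareto(scale x_m, shape k) prior on the upper bound θ of Uniform(0, θ) is conjugate: posterior is Pareto(max(x_m, max xᵢ), k + n).
Sample maximum = 61.33; prior scale x_m = 39.4 → posterior scale = max = 61.33.
Posterior shape = 3.6 + 9 = 12.6.
E[θ|data] = k·x_m/(k−1) = 12.6·61.33/11.6 = 66.6171.

66.6171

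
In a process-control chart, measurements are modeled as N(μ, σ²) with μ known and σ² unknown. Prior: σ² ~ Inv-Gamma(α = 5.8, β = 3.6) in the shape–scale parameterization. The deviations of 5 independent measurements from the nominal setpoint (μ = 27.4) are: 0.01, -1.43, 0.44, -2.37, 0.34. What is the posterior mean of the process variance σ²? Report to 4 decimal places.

With known mean μ and an Inverse-Gamma(α, β) prior on σ², the Normal likelihood is conjugate: posterior is Inv-Gamma(α + n/2, β + Σ(xᵢ−μ)²/2).
Σ(xᵢ−μ)² = (0.01)² + (-1.43)² + (0.44)² + (-2.37)² + (0.34)² = 7.9711.
Posterior: Inv-Gamma(5.8 + 5/2, 3.6 + 7.9711/2) = Inv-Gamma(8.30, 7.58555).
E[σ²|data] = β/(α−1) = 7.58555/7.30 = 1.0391.

1.0391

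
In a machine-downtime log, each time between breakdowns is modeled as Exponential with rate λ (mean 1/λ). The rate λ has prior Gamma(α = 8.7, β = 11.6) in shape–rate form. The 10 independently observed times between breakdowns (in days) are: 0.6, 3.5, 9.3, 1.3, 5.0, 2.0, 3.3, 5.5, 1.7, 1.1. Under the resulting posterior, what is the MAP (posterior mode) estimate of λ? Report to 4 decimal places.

With a Gamma(shape α, rate β) prior on the exponential rate λ, the posterior after n observations with total T = Σxᵢ is Gamma(α+n, β+T).
Sum of observations T = 33.3 days; n = 10.
Posterior: Gamma(8.7+10, 11.6+33.3) = Gamma(18.7, 44.9).
Mode = (α−1)/β = 0.3942.

0.3942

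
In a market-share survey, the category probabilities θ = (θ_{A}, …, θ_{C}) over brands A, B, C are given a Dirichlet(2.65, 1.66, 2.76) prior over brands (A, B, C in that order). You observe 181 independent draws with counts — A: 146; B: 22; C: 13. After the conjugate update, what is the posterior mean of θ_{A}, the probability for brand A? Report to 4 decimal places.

0.7904

The Dirichlet prior is conjugate to the Multinomial likelihood: each posterior αⱼ = prior αⱼ + observed count nⱼ.
Posterior concentration: (148.65, 23.66, 15.76), total = 188.07.
E[θ_{A}|data] = α_{A}/Σα = 148.65/188.07 = 0.7904.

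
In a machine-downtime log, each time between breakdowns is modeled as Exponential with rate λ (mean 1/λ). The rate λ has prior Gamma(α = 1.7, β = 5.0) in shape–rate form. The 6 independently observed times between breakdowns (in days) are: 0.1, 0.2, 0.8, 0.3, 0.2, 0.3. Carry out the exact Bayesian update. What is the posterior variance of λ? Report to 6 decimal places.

With a Gamma(shape α, rate β) prior on the exponential rate λ, the posterior after n observations with total T = Σxᵢ is Gamma(α+n, β+T).
Sum of observations T = 1.9 days; n = 6.
Posterior: Gamma(1.7+6, 5.0+1.9) = Gamma(7.7, 6.9).
Var = α/β² = 0.161731.

0.161731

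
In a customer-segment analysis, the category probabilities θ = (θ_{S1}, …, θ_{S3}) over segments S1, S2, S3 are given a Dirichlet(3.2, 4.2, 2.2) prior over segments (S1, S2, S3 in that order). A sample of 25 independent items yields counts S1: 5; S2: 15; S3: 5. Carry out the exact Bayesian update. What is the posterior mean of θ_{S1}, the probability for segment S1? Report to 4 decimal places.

0.2370

The Dirichlet prior is conjugate to the Multinomial likelihood: each posterior αⱼ = prior αⱼ + observed count nⱼ.
Posterior concentration: (8.2, 19.2, 7.2), total = 34.6.
E[θ_{S1}|data] = α_{S1}/Σα = 8.2/34.6 = 0.2370.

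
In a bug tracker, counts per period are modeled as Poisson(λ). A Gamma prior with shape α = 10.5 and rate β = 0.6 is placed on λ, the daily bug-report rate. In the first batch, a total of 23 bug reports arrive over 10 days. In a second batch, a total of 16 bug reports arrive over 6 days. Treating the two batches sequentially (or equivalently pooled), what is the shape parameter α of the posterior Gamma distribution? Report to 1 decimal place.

With a Gamma(shape α, rate β) prior, the Poisson likelihood is conjugate: the posterior is Gamma(α + ΣXᵢ, β + n).
After batch 1: Gamma(α+S, β+n) = Gamma(10.5+23, 0.6+10) = Gamma(33.5, 10.6).
After batch 2: Gamma(α+S, β+n) = Gamma(33.5+16, 10.6+6) = Gamma(49.5, 16.6).
Posterior α = 49.5.

49.5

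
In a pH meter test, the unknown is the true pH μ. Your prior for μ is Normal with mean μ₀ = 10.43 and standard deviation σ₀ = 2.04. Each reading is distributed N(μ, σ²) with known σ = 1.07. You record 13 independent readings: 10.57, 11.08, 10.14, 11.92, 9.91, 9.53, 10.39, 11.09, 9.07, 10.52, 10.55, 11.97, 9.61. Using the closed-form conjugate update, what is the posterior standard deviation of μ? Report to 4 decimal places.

For Normal data with known variance σ², a Normal(μ₀, σ₀²) prior on μ is conjugate. Posterior precision = 1/σ₀² + n/σ²; posterior mean is the precision-weighted average of μ₀ and x̄.
σ₀² = 2.04² = 4.1616, σ² = 1.07² = 1.1449; σ² + n·σ₀² = 1.1449 + 13·4.1616 = 55.2457.
Posterior precision = 1/σ₀² + n/σ² = 1/4.1616 + 13/1.1449 = (σ² + n·σ₀²)/(σ₀²σ²) = 55.2457/(4.1616·1.1449); posterior variance σₙ² = σ₀²σ²/(σ² + n·σ₀²) = 4.1616·1.1449/55.2457 = 0.086244.
Posterior SD = √σₙ² = √(4.1616·1.1449/55.2457) = 0.2937.

0.2937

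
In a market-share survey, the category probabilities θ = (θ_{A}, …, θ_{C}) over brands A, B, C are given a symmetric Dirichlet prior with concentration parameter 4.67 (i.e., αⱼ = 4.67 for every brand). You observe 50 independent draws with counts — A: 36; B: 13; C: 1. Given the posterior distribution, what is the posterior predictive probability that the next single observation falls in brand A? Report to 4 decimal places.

0.6354

The Dirichlet prior is conjugate to the Multinomial likelihood: each posterior αⱼ = prior αⱼ + observed count nⱼ.
Posterior concentration: (40.67, 17.67, 5.67), total = 64.01.
P(next = A | data) = α_{A}/Σα = 0.6354.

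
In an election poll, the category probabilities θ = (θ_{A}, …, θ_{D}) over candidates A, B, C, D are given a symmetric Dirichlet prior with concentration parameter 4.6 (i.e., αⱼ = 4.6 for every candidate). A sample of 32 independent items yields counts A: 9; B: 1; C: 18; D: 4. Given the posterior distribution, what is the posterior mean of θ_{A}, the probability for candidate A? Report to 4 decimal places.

0.2698

The Dirichlet prior is conjugate to the Multinomial likelihood: each posterior αⱼ = prior αⱼ + observed count nⱼ.
Posterior concentration: (13.6, 5.6, 22.6, 8.6), total = 50.4.
E[θ_{A}|data] = α_{A}/Σα = 13.6/50.4 = 0.2698.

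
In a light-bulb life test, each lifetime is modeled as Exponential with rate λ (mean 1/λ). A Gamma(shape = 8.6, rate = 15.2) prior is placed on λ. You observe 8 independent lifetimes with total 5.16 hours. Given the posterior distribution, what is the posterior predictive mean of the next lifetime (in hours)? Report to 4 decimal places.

1.3051

With a Gamma(shape α, rate β) prior on the exponential rate λ, the posterior after n observations with total T = Σxᵢ is Gamma(α+n, β+T).
Posterior: Gamma(8.6+8, 15.2+5.16) = Gamma(16.6, 20.36).
The predictive distribution for the next observation is Lomax; its mean is β/(α−1) = 20.36/15.6 = 1.3051.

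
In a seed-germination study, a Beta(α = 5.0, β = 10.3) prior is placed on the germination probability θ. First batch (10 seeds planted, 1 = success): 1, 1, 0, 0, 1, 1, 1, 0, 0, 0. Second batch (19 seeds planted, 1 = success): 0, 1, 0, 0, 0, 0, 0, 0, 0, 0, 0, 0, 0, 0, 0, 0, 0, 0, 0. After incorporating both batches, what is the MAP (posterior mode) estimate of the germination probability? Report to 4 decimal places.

0.2364

The Beta prior is conjugate to a Binomial/Bernoulli likelihood; the update adds successes to α and failures to β.
After batch 1: Beta(5.0+5, 10.3+5) = Beta(10.0, 15.3).
After batch 2: Beta(10.0+1, 15.3+18) = Beta(11.0, 33.3).
Mode of Beta(a,b) for a,b>1 is (a−1)/(a+b−2) = 10.0/42.3 = 0.2364.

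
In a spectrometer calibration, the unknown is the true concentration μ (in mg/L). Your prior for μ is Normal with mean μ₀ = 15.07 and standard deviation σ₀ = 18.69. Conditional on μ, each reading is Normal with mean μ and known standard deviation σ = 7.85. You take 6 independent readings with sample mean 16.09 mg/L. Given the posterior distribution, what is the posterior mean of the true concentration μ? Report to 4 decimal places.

For Normal data with known variance σ², a Normal(μ₀, σ₀²) prior on μ is conjugate. Posterior precision = 1/σ₀² + n/σ²; posterior mean is the precision-weighted average of μ₀ and x̄.
n·x̄ = 6·16.09 = 96.54.
σ₀² = 18.69² = 349.3161, σ² = 7.85² = 61.6225; σ² + n·σ₀² = 61.6225 + 6·349.3161 = 2157.5191.
Posterior mean = (μ₀/σ₀² + n·x̄/σ²)/(1/σ₀² + n/σ²) = (σ²·μ₀ + σ₀²·n·x̄)/(σ² + n·σ₀²) = (61.6225·15.07 + 349.3161·96.54)/2157.5191 = 34651.627369/2157.5191 = 16.0609.

16.0609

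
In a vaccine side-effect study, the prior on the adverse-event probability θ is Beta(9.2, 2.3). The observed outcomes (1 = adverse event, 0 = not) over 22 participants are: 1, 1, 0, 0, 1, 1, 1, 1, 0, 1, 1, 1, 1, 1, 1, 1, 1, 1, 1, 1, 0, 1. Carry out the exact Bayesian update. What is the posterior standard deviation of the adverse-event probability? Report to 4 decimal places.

0.0665

The Beta prior is conjugate to a Binomial/Bernoulli likelihood; the update adds successes to α and failures to β.
Posterior: Beta(α+k, β+n−k) = Beta(9.2+18, 2.3+4) = Beta(27.2, 6.3).
Var = αβ/((α+β)²(α+β+1)) = 27.2·6.3/(33.5²·34.5) = 0.00442589; SD = √0.00442589 = 0.0665.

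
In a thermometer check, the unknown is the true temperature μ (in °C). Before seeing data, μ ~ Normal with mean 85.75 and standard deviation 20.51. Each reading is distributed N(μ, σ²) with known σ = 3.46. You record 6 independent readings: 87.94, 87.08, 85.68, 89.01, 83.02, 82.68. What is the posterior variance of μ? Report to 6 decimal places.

1.985847

For Normal data with known variance σ², a Normal(μ₀, σ₀²) prior on μ is conjugate. Posterior precision = 1/σ₀² + n/σ²; posterior mean is the precision-weighted average of μ₀ and x̄.
σ₀² = 20.51² = 420.6601, σ² = 3.46² = 11.9716; σ² + n·σ₀² = 11.9716 + 6·420.6601 = 2535.9322.
Posterior precision = 1/σ₀² + n/σ² = 1/420.6601 + 6/11.9716 = (σ² + n·σ₀²)/(σ₀²σ²) = 2535.9322/(420.6601·11.9716); posterior variance σₙ² = σ₀²σ²/(σ² + n·σ₀²) = 420.6601·11.9716/2535.9322 = 1.985847.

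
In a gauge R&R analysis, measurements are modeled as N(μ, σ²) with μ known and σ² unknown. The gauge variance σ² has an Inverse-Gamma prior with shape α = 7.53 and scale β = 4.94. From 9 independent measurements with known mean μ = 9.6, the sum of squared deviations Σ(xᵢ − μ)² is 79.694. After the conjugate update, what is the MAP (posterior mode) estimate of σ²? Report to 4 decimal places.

3.4372

With known mean μ and an Inverse-Gamma(α, β) prior on σ², the Normal likelihood is conjugate: posterior is Inv-Gamma(α + n/2, β + Σ(xᵢ−μ)²/2).
Posterior: Inv-Gamma(7.53 + 9/2, 4.94 + 79.694/2) = Inv-Gamma(12.03, 44.7870).
Mode = β/(α+1) = 44.7870/13.03 = 3.4372.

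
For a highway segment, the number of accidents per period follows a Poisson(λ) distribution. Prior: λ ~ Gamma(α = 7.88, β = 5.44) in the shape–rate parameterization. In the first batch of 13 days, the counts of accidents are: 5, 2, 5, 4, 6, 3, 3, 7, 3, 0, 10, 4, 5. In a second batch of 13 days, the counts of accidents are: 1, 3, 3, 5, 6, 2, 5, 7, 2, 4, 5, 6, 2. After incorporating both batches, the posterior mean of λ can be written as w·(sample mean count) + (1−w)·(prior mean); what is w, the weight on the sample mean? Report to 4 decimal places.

0.8270

With a Gamma(shape α, rate β) prior, the Poisson likelihood is conjugate: the posterior is Gamma(α + ΣXᵢ, β + n).
Total number of days: n = 13 + 13 = 26.
Posterior mean = (α₀+S)/(β₀+n) = [n/(β₀+n)]·(S/n) + [β₀/(β₀+n)]·(α₀/β₀), so only n and β₀ enter the weight.
Weight on data w = n/(β₀+n) = 26/(5.44+26) = 26/31.44 = 0.8270.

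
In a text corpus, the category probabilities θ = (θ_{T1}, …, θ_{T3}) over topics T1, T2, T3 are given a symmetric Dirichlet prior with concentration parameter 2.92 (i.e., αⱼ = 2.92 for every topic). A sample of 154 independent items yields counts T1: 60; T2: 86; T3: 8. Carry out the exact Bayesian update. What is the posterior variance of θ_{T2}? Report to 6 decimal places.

The Dirichlet prior is conjugate to the Multinomial likelihood: each posterior αⱼ = prior αⱼ + observed count nⱼ.
Posterior concentration: (62.92, 88.92, 10.92), total = 162.76.
Var[θ_j] = α_j(Σα−α_j)/((Σα)²(Σα+1)) = 88.92·73.84/(162.76²·163.76) = 0.001514.

0.001514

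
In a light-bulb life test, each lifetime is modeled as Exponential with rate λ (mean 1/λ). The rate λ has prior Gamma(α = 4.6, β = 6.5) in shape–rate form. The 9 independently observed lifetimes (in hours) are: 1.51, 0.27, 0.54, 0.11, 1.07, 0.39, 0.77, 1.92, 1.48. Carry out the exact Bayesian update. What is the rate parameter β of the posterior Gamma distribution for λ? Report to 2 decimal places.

14.56

With a Gamma(shape α, rate β) prior on the exponential rate λ, the posterior after n observations with total T = Σxᵢ is Gamma(α+n, β+T).
Sum of observations T = 8.06 hours; n = 9.
Posterior: Gamma(4.6+9, 6.5+8.06) = Gamma(13.6, 14.56).
Posterior β = 14.56.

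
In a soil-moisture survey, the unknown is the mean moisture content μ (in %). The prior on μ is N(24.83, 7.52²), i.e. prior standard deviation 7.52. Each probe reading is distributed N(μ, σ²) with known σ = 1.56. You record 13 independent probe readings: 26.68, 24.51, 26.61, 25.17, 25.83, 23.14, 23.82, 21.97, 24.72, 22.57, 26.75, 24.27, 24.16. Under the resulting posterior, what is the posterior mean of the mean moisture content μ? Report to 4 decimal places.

For Normal data with known variance σ², a Normal(μ₀, σ₀²) prior on μ is conjugate. Posterior precision = 1/σ₀² + n/σ²; posterior mean is the precision-weighted average of μ₀ and x̄.
Σxᵢ = 26.68 + 24.51 + 26.61 + 25.17 + 25.83 + 23.14 + 23.82 + 21.97 + 24.72 + 22.57 + 26.75 + 24.27 + 24.16 = 320.2, so n·x̄ = 320.2.
σ₀² = 7.52² = 56.5504, σ² = 1.56² = 2.4336; σ² + n·σ₀² = 2.4336 + 13·56.5504 = 737.5888.
Posterior mean = (μ₀/σ₀² + n·x̄/σ²)/(1/σ₀² + n/σ²) = (σ²·μ₀ + σ₀²·n·x̄)/(σ² + n·σ₀²) = (2.4336·24.83 + 56.5504·320.2)/737.5888 = 18167.864368/737.5888 = 24.6314.

24.6314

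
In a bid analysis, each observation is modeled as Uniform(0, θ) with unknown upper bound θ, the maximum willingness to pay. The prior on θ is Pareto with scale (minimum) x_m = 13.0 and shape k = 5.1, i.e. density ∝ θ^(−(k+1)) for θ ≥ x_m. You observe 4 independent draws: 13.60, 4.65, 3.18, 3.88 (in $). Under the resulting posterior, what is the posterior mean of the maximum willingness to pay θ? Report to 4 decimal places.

15.2790

A Pareto(scale x_m, shape k) prior on the upper bound θ of Uniform(0, θ) is conjugate: posterior is Pareto(max(x_m, max xᵢ), k + n).
Sample maximum = 13.60; prior scale x_m = 13.0 → posterior scale = max = 13.60.
Posterior shape = 5.1 + 4 = 9.1.
E[θ|data] = k·x_m/(k−1) = 9.1·13.60/8.1 = 15.2790.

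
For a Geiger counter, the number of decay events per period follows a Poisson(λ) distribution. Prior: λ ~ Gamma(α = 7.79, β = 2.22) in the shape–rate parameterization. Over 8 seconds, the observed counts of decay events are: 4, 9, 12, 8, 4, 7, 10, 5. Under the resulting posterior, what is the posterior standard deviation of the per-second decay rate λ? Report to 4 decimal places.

0.7997

With a Gamma(shape α, rate β) prior, the Poisson likelihood is conjugate: the posterior is Gamma(α + ΣXᵢ, β + n).
Sum of counts S = 59 over n = 8 seconds.
Posterior: Gamma(α+S, β+n) = Gamma(7.79+59, 2.22+8) = Gamma(66.79, 10.22).
SD = √α/β = √66.79/10.22 = 0.7997.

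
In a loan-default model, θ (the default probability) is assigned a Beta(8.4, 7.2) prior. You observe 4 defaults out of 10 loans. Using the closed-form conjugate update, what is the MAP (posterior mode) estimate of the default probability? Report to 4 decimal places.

The Beta prior is conjugate to a Binomial/Bernoulli likelihood; the update adds successes to α and failures to β.
Posterior: Beta(α+k, β+n−k) = Beta(8.4+4, 7.2+6) = Beta(12.4, 13.2).
Mode of Beta(a,b) for a,b>1 is (a−1)/(a+b−2) = 11.4/23.6 = 0.4831.

0.4831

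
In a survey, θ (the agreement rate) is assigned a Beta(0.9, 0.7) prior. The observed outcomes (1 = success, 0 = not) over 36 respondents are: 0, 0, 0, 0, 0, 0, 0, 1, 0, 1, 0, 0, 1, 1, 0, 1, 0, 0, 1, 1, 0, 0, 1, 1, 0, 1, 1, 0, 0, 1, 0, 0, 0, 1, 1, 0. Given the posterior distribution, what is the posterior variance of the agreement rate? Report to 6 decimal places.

The Beta prior is conjugate to a Binomial/Bernoulli likelihood; the update adds successes to α and failures to β.
Posterior: Beta(α+k, β+n−k) = Beta(0.9+14, 0.7+22) = Beta(14.9, 22.7).
Var = αβ/((α+β)²(α+β+1)) = 14.9·22.7/(37.6²·38.6) = 0.006198.

0.006198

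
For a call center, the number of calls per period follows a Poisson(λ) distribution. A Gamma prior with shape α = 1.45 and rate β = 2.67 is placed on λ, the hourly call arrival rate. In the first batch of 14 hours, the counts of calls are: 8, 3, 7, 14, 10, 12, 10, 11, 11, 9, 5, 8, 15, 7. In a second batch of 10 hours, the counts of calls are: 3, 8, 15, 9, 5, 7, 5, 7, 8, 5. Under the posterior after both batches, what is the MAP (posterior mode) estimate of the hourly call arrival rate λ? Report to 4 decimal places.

7.5909

With a Gamma(shape α, rate β) prior, the Poisson likelihood is conjugate: the posterior is Gamma(α + ΣXᵢ, β + n).
Batch 1: sum of counts S = 130 over n = 14 hours.
After batch 1: Gamma(α+S, β+n) = Gamma(1.45+130, 2.67+14) = Gamma(131.45, 16.67).
Batch 2: sum of counts S = 72 over n = 10 hours.
After batch 2: Gamma(α+S, β+n) = Gamma(131.45+72, 16.67+10) = Gamma(203.45, 26.67).
Mode of Gamma(α,β) for α≥1 is (α−1)/β = 202.45/26.67 = 7.5909.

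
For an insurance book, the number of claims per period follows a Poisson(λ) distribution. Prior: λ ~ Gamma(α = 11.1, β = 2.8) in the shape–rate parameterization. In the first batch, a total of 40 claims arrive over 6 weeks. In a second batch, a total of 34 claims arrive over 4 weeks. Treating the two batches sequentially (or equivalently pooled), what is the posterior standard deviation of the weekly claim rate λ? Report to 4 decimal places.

0.7207

With a Gamma(shape α, rate β) prior, the Poisson likelihood is conjugate: the posterior is Gamma(α + ΣXᵢ, β + n).
After batch 1: Gamma(α+S, β+n) = Gamma(11.1+40, 2.8+6) = Gamma(51.1, 8.8).
After batch 2: Gamma(α+S, β+n) = Gamma(51.1+34, 8.8+4) = Gamma(85.1, 12.8).
SD = √α/β = √85.1/12.8 = 0.7207.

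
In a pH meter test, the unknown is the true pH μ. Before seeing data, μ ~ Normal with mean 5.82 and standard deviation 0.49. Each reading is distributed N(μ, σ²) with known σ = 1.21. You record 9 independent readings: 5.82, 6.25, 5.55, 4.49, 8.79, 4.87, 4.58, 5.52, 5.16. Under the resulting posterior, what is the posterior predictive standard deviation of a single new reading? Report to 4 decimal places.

For Normal data with known variance σ², a Normal(μ₀, σ₀²) prior on μ is conjugate. Posterior precision = 1/σ₀² + n/σ²; posterior mean is the precision-weighted average of μ₀ and x̄.
σ₀² = 0.49² = 0.2401, σ² = 1.21² = 1.4641; σ² + n·σ₀² = 1.4641 + 9·0.2401 = 3.625.
Posterior precision = 1/σ₀² + n/σ² = 1/0.2401 + 9/1.4641 = (σ² + n·σ₀²)/(σ₀²σ²) = 3.625/(0.2401·1.4641); posterior variance σₙ² = σ₀²σ²/(σ² + n·σ₀²) = 0.2401·1.4641/3.625 = 0.096974.
Predictive variance for one new observation = σₙ² + σ² = 0.2401·1.4641/3.625 + 1.4641 = σ²·(σ₀² + 3.625)/3.625 = 1.4641·3.8651/3.625 = 1.561074; SD = √(1.4641·3.8651/3.625) = 1.2494.

1.2494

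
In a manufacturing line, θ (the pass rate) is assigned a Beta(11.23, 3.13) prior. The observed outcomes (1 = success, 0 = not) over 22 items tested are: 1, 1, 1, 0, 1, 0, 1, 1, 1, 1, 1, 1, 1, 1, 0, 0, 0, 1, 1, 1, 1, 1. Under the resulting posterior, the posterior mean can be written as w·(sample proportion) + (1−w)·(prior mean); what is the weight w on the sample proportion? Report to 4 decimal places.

The Beta prior is conjugate to a Binomial/Bernoulli likelihood; the update adds successes to α and failures to β.
Posterior mean = (α₀+k)/(α₀+β₀+n) = [n/(α₀+β₀+n)]·(k/n) + [(α₀+β₀)/(α₀+β₀+n)]·α₀/(α₀+β₀), so only n and the prior enter the weight.
The weight on the data is w = n/(α₀+β₀+n) = 22/(11.23+3.13+22) = 22/36.36 = 0.6051.

0.6051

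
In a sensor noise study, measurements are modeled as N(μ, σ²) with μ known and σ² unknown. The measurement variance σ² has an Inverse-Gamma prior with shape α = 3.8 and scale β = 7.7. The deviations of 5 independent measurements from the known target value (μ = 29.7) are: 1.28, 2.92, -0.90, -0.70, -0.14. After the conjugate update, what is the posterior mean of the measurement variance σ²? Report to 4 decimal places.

With known mean μ and an Inverse-Gamma(α, β) prior on σ², the Normal likelihood is conjugate: posterior is Inv-Gamma(α + n/2, β + Σ(xᵢ−μ)²/2).
Σ(xᵢ−μ)² = (1.28)² + (2.92)² + (-0.90)² + (-0.70)² + (-0.14)² = 11.4844.
Posterior: Inv-Gamma(3.8 + 5/2, 7.7 + 11.4844/2) = Inv-Gamma(6.30, 13.44220).
E[σ²|data] = β/(α−1) = 13.44220/5.30 = 2.5363.

2.5363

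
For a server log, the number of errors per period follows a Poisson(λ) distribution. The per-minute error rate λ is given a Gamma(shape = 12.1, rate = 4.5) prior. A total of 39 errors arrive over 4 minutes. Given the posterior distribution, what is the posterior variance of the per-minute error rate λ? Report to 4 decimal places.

0.7073

With a Gamma(shape α, rate β) prior, the Poisson likelihood is conjugate: the posterior is Gamma(α + ΣXᵢ, β + n).
Posterior: Gamma(α+S, β+n) = Gamma(12.1+39, 4.5+4) = Gamma(51.1, 8.5).
Var = α/β² = 51.1/8.5² = 0.7073.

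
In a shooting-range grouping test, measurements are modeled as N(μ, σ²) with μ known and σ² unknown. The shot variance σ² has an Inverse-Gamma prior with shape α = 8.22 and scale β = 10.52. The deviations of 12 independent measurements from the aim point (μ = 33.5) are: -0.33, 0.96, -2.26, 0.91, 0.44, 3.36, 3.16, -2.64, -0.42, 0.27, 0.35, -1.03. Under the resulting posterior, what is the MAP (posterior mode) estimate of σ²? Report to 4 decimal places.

1.9014

With known mean μ and an Inverse-Gamma(α, β) prior on σ², the Normal likelihood is conjugate: posterior is Inv-Gamma(α + n/2, β + Σ(xᵢ−μ)²/2).
Σ(xᵢ−μ)² = (-0.33)² + (0.96)² + (-2.26)² + (0.91)² + (0.44)² + (3.36)² + (3.16)² + (-2.64)² + (-0.42)² + (0.27)² + (0.35)² + (-1.03)² = 36.8373.
Posterior: Inv-Gamma(8.22 + 12/2, 10.52 + 36.8373/2) = Inv-Gamma(14.22, 28.93865).
Mode = β/(α+1) = 28.93865/15.22 = 1.9014.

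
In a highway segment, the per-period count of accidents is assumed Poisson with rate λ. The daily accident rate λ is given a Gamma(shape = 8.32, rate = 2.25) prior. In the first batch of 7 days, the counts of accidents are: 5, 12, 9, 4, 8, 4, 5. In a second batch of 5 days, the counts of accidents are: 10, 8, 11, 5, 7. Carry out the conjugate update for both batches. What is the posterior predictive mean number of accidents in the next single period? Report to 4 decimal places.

6.7593

With a Gamma(shape α, rate β) prior, the Poisson likelihood is conjugate: the posterior is Gamma(α + ΣXᵢ, β + n).
Batch 1: sum of counts S = 47 over n = 7 days.
After batch 1: Gamma(α+S, β+n) = Gamma(8.32+47, 2.25+7) = Gamma(55.32, 9.25).
Batch 2: sum of counts S = 41 over n = 5 days.
After batch 2: Gamma(α+S, β+n) = Gamma(55.32+41, 9.25+5) = Gamma(96.32, 14.25).
The predictive distribution for one future period is NegBinom with mean α/β = 6.7593.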